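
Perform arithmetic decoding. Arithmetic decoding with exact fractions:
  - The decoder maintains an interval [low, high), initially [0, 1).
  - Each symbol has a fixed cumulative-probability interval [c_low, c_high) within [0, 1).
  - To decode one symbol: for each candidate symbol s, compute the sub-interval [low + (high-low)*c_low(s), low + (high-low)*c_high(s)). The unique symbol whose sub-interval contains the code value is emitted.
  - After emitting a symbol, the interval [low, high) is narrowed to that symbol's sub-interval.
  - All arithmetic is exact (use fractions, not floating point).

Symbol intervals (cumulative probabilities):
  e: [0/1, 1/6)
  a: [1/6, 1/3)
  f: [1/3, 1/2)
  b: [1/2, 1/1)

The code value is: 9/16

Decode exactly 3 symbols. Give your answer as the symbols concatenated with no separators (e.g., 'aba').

Answer: beb

Derivation:
Step 1: interval [0/1, 1/1), width = 1/1 - 0/1 = 1/1
  'e': [0/1 + 1/1*0/1, 0/1 + 1/1*1/6) = [0/1, 1/6)
  'a': [0/1 + 1/1*1/6, 0/1 + 1/1*1/3) = [1/6, 1/3)
  'f': [0/1 + 1/1*1/3, 0/1 + 1/1*1/2) = [1/3, 1/2)
  'b': [0/1 + 1/1*1/2, 0/1 + 1/1*1/1) = [1/2, 1/1) <- contains code 9/16
  emit 'b', narrow to [1/2, 1/1)
Step 2: interval [1/2, 1/1), width = 1/1 - 1/2 = 1/2
  'e': [1/2 + 1/2*0/1, 1/2 + 1/2*1/6) = [1/2, 7/12) <- contains code 9/16
  'a': [1/2 + 1/2*1/6, 1/2 + 1/2*1/3) = [7/12, 2/3)
  'f': [1/2 + 1/2*1/3, 1/2 + 1/2*1/2) = [2/3, 3/4)
  'b': [1/2 + 1/2*1/2, 1/2 + 1/2*1/1) = [3/4, 1/1)
  emit 'e', narrow to [1/2, 7/12)
Step 3: interval [1/2, 7/12), width = 7/12 - 1/2 = 1/12
  'e': [1/2 + 1/12*0/1, 1/2 + 1/12*1/6) = [1/2, 37/72)
  'a': [1/2 + 1/12*1/6, 1/2 + 1/12*1/3) = [37/72, 19/36)
  'f': [1/2 + 1/12*1/3, 1/2 + 1/12*1/2) = [19/36, 13/24)
  'b': [1/2 + 1/12*1/2, 1/2 + 1/12*1/1) = [13/24, 7/12) <- contains code 9/16
  emit 'b', narrow to [13/24, 7/12)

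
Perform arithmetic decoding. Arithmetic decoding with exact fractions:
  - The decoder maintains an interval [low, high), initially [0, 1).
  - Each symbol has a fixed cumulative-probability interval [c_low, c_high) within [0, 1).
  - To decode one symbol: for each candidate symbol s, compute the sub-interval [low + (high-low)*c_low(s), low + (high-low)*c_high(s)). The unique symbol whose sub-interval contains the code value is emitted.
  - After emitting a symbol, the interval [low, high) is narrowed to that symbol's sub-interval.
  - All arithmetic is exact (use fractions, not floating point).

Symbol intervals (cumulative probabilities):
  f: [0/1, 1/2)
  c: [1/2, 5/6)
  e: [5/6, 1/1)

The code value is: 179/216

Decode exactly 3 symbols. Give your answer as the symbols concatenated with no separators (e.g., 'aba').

Step 1: interval [0/1, 1/1), width = 1/1 - 0/1 = 1/1
  'f': [0/1 + 1/1*0/1, 0/1 + 1/1*1/2) = [0/1, 1/2)
  'c': [0/1 + 1/1*1/2, 0/1 + 1/1*5/6) = [1/2, 5/6) <- contains code 179/216
  'e': [0/1 + 1/1*5/6, 0/1 + 1/1*1/1) = [5/6, 1/1)
  emit 'c', narrow to [1/2, 5/6)
Step 2: interval [1/2, 5/6), width = 5/6 - 1/2 = 1/3
  'f': [1/2 + 1/3*0/1, 1/2 + 1/3*1/2) = [1/2, 2/3)
  'c': [1/2 + 1/3*1/2, 1/2 + 1/3*5/6) = [2/3, 7/9)
  'e': [1/2 + 1/3*5/6, 1/2 + 1/3*1/1) = [7/9, 5/6) <- contains code 179/216
  emit 'e', narrow to [7/9, 5/6)
Step 3: interval [7/9, 5/6), width = 5/6 - 7/9 = 1/18
  'f': [7/9 + 1/18*0/1, 7/9 + 1/18*1/2) = [7/9, 29/36)
  'c': [7/9 + 1/18*1/2, 7/9 + 1/18*5/6) = [29/36, 89/108)
  'e': [7/9 + 1/18*5/6, 7/9 + 1/18*1/1) = [89/108, 5/6) <- contains code 179/216
  emit 'e', narrow to [89/108, 5/6)

Answer: cee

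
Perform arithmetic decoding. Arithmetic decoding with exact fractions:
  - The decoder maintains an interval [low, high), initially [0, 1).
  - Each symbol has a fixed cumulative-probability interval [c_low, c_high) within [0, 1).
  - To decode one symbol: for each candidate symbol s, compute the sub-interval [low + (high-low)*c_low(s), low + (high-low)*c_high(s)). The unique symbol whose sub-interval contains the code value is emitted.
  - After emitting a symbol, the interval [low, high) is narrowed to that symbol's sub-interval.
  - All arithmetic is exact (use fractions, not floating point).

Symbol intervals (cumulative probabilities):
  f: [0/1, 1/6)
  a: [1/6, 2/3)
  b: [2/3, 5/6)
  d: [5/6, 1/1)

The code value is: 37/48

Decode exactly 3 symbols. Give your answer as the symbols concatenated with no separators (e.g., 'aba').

Step 1: interval [0/1, 1/1), width = 1/1 - 0/1 = 1/1
  'f': [0/1 + 1/1*0/1, 0/1 + 1/1*1/6) = [0/1, 1/6)
  'a': [0/1 + 1/1*1/6, 0/1 + 1/1*2/3) = [1/6, 2/3)
  'b': [0/1 + 1/1*2/3, 0/1 + 1/1*5/6) = [2/3, 5/6) <- contains code 37/48
  'd': [0/1 + 1/1*5/6, 0/1 + 1/1*1/1) = [5/6, 1/1)
  emit 'b', narrow to [2/3, 5/6)
Step 2: interval [2/3, 5/6), width = 5/6 - 2/3 = 1/6
  'f': [2/3 + 1/6*0/1, 2/3 + 1/6*1/6) = [2/3, 25/36)
  'a': [2/3 + 1/6*1/6, 2/3 + 1/6*2/3) = [25/36, 7/9) <- contains code 37/48
  'b': [2/3 + 1/6*2/3, 2/3 + 1/6*5/6) = [7/9, 29/36)
  'd': [2/3 + 1/6*5/6, 2/3 + 1/6*1/1) = [29/36, 5/6)
  emit 'a', narrow to [25/36, 7/9)
Step 3: interval [25/36, 7/9), width = 7/9 - 25/36 = 1/12
  'f': [25/36 + 1/12*0/1, 25/36 + 1/12*1/6) = [25/36, 17/24)
  'a': [25/36 + 1/12*1/6, 25/36 + 1/12*2/3) = [17/24, 3/4)
  'b': [25/36 + 1/12*2/3, 25/36 + 1/12*5/6) = [3/4, 55/72)
  'd': [25/36 + 1/12*5/6, 25/36 + 1/12*1/1) = [55/72, 7/9) <- contains code 37/48
  emit 'd', narrow to [55/72, 7/9)

Answer: bad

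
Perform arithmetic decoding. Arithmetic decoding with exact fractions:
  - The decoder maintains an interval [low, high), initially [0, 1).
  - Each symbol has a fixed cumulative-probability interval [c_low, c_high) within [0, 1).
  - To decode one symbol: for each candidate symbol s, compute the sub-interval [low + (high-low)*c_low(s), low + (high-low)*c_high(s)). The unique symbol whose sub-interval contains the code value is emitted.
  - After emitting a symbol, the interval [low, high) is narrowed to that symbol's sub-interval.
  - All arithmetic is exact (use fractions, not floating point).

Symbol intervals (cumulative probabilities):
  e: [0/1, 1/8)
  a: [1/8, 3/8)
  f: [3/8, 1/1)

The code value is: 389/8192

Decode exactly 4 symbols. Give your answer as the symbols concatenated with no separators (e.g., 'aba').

Answer: efee

Derivation:
Step 1: interval [0/1, 1/1), width = 1/1 - 0/1 = 1/1
  'e': [0/1 + 1/1*0/1, 0/1 + 1/1*1/8) = [0/1, 1/8) <- contains code 389/8192
  'a': [0/1 + 1/1*1/8, 0/1 + 1/1*3/8) = [1/8, 3/8)
  'f': [0/1 + 1/1*3/8, 0/1 + 1/1*1/1) = [3/8, 1/1)
  emit 'e', narrow to [0/1, 1/8)
Step 2: interval [0/1, 1/8), width = 1/8 - 0/1 = 1/8
  'e': [0/1 + 1/8*0/1, 0/1 + 1/8*1/8) = [0/1, 1/64)
  'a': [0/1 + 1/8*1/8, 0/1 + 1/8*3/8) = [1/64, 3/64)
  'f': [0/1 + 1/8*3/8, 0/1 + 1/8*1/1) = [3/64, 1/8) <- contains code 389/8192
  emit 'f', narrow to [3/64, 1/8)
Step 3: interval [3/64, 1/8), width = 1/8 - 3/64 = 5/64
  'e': [3/64 + 5/64*0/1, 3/64 + 5/64*1/8) = [3/64, 29/512) <- contains code 389/8192
  'a': [3/64 + 5/64*1/8, 3/64 + 5/64*3/8) = [29/512, 39/512)
  'f': [3/64 + 5/64*3/8, 3/64 + 5/64*1/1) = [39/512, 1/8)
  emit 'e', narrow to [3/64, 29/512)
Step 4: interval [3/64, 29/512), width = 29/512 - 3/64 = 5/512
  'e': [3/64 + 5/512*0/1, 3/64 + 5/512*1/8) = [3/64, 197/4096) <- contains code 389/8192
  'a': [3/64 + 5/512*1/8, 3/64 + 5/512*3/8) = [197/4096, 207/4096)
  'f': [3/64 + 5/512*3/8, 3/64 + 5/512*1/1) = [207/4096, 29/512)
  emit 'e', narrow to [3/64, 197/4096)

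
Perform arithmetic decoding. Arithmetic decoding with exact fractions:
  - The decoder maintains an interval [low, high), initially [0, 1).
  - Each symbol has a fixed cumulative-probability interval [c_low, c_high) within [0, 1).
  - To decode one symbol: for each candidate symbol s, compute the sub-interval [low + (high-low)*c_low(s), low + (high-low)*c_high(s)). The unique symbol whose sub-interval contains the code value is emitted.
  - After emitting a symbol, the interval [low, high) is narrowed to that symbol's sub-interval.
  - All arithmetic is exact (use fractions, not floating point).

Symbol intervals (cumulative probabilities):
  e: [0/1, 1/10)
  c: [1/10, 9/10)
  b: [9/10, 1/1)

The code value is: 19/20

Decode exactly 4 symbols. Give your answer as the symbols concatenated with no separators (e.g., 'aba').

Step 1: interval [0/1, 1/1), width = 1/1 - 0/1 = 1/1
  'e': [0/1 + 1/1*0/1, 0/1 + 1/1*1/10) = [0/1, 1/10)
  'c': [0/1 + 1/1*1/10, 0/1 + 1/1*9/10) = [1/10, 9/10)
  'b': [0/1 + 1/1*9/10, 0/1 + 1/1*1/1) = [9/10, 1/1) <- contains code 19/20
  emit 'b', narrow to [9/10, 1/1)
Step 2: interval [9/10, 1/1), width = 1/1 - 9/10 = 1/10
  'e': [9/10 + 1/10*0/1, 9/10 + 1/10*1/10) = [9/10, 91/100)
  'c': [9/10 + 1/10*1/10, 9/10 + 1/10*9/10) = [91/100, 99/100) <- contains code 19/20
  'b': [9/10 + 1/10*9/10, 9/10 + 1/10*1/1) = [99/100, 1/1)
  emit 'c', narrow to [91/100, 99/100)
Step 3: interval [91/100, 99/100), width = 99/100 - 91/100 = 2/25
  'e': [91/100 + 2/25*0/1, 91/100 + 2/25*1/10) = [91/100, 459/500)
  'c': [91/100 + 2/25*1/10, 91/100 + 2/25*9/10) = [459/500, 491/500) <- contains code 19/20
  'b': [91/100 + 2/25*9/10, 91/100 + 2/25*1/1) = [491/500, 99/100)
  emit 'c', narrow to [459/500, 491/500)
Step 4: interval [459/500, 491/500), width = 491/500 - 459/500 = 8/125
  'e': [459/500 + 8/125*0/1, 459/500 + 8/125*1/10) = [459/500, 2311/2500)
  'c': [459/500 + 8/125*1/10, 459/500 + 8/125*9/10) = [2311/2500, 2439/2500) <- contains code 19/20
  'b': [459/500 + 8/125*9/10, 459/500 + 8/125*1/1) = [2439/2500, 491/500)
  emit 'c', narrow to [2311/2500, 2439/2500)

Answer: bccc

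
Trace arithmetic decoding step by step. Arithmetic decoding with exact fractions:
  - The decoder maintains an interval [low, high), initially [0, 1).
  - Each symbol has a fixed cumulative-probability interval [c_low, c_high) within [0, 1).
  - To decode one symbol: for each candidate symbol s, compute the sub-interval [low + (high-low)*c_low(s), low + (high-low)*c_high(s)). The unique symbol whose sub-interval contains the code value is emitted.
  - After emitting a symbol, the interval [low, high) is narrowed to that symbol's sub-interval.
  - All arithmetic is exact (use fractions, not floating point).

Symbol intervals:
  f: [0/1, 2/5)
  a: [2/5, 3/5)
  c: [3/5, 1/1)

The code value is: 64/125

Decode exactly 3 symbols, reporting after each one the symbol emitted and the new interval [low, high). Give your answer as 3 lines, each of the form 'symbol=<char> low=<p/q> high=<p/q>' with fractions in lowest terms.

Answer: symbol=a low=2/5 high=3/5
symbol=a low=12/25 high=13/25
symbol=c low=63/125 high=13/25

Derivation:
Step 1: interval [0/1, 1/1), width = 1/1 - 0/1 = 1/1
  'f': [0/1 + 1/1*0/1, 0/1 + 1/1*2/5) = [0/1, 2/5)
  'a': [0/1 + 1/1*2/5, 0/1 + 1/1*3/5) = [2/5, 3/5) <- contains code 64/125
  'c': [0/1 + 1/1*3/5, 0/1 + 1/1*1/1) = [3/5, 1/1)
  emit 'a', narrow to [2/5, 3/5)
Step 2: interval [2/5, 3/5), width = 3/5 - 2/5 = 1/5
  'f': [2/5 + 1/5*0/1, 2/5 + 1/5*2/5) = [2/5, 12/25)
  'a': [2/5 + 1/5*2/5, 2/5 + 1/5*3/5) = [12/25, 13/25) <- contains code 64/125
  'c': [2/5 + 1/5*3/5, 2/5 + 1/5*1/1) = [13/25, 3/5)
  emit 'a', narrow to [12/25, 13/25)
Step 3: interval [12/25, 13/25), width = 13/25 - 12/25 = 1/25
  'f': [12/25 + 1/25*0/1, 12/25 + 1/25*2/5) = [12/25, 62/125)
  'a': [12/25 + 1/25*2/5, 12/25 + 1/25*3/5) = [62/125, 63/125)
  'c': [12/25 + 1/25*3/5, 12/25 + 1/25*1/1) = [63/125, 13/25) <- contains code 64/125
  emit 'c', narrow to [63/125, 13/25)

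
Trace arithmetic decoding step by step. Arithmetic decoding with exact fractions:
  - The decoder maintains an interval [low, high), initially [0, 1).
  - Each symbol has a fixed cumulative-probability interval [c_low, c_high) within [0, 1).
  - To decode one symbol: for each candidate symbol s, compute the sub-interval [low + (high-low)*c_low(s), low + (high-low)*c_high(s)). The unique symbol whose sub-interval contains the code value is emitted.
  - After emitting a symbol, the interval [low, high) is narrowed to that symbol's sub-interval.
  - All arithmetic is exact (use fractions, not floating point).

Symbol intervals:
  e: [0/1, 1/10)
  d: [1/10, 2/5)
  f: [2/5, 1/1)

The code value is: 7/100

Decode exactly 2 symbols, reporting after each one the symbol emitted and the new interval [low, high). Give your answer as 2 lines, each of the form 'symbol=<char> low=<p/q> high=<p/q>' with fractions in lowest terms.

Answer: symbol=e low=0/1 high=1/10
symbol=f low=1/25 high=1/10

Derivation:
Step 1: interval [0/1, 1/1), width = 1/1 - 0/1 = 1/1
  'e': [0/1 + 1/1*0/1, 0/1 + 1/1*1/10) = [0/1, 1/10) <- contains code 7/100
  'd': [0/1 + 1/1*1/10, 0/1 + 1/1*2/5) = [1/10, 2/5)
  'f': [0/1 + 1/1*2/5, 0/1 + 1/1*1/1) = [2/5, 1/1)
  emit 'e', narrow to [0/1, 1/10)
Step 2: interval [0/1, 1/10), width = 1/10 - 0/1 = 1/10
  'e': [0/1 + 1/10*0/1, 0/1 + 1/10*1/10) = [0/1, 1/100)
  'd': [0/1 + 1/10*1/10, 0/1 + 1/10*2/5) = [1/100, 1/25)
  'f': [0/1 + 1/10*2/5, 0/1 + 1/10*1/1) = [1/25, 1/10) <- contains code 7/100
  emit 'f', narrow to [1/25, 1/10)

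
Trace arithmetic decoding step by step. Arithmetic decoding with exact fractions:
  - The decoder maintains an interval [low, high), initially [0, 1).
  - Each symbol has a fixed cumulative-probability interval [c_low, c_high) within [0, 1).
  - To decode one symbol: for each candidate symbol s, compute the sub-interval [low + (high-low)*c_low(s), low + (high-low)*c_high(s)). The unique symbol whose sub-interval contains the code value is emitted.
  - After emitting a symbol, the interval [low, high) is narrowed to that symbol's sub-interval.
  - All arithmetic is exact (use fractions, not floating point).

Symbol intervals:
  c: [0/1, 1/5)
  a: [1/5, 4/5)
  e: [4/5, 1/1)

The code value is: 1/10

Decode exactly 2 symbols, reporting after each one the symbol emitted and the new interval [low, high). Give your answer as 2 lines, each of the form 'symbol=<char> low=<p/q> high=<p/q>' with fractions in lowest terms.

Step 1: interval [0/1, 1/1), width = 1/1 - 0/1 = 1/1
  'c': [0/1 + 1/1*0/1, 0/1 + 1/1*1/5) = [0/1, 1/5) <- contains code 1/10
  'a': [0/1 + 1/1*1/5, 0/1 + 1/1*4/5) = [1/5, 4/5)
  'e': [0/1 + 1/1*4/5, 0/1 + 1/1*1/1) = [4/5, 1/1)
  emit 'c', narrow to [0/1, 1/5)
Step 2: interval [0/1, 1/5), width = 1/5 - 0/1 = 1/5
  'c': [0/1 + 1/5*0/1, 0/1 + 1/5*1/5) = [0/1, 1/25)
  'a': [0/1 + 1/5*1/5, 0/1 + 1/5*4/5) = [1/25, 4/25) <- contains code 1/10
  'e': [0/1 + 1/5*4/5, 0/1 + 1/5*1/1) = [4/25, 1/5)
  emit 'a', narrow to [1/25, 4/25)

Answer: symbol=c low=0/1 high=1/5
symbol=a low=1/25 high=4/25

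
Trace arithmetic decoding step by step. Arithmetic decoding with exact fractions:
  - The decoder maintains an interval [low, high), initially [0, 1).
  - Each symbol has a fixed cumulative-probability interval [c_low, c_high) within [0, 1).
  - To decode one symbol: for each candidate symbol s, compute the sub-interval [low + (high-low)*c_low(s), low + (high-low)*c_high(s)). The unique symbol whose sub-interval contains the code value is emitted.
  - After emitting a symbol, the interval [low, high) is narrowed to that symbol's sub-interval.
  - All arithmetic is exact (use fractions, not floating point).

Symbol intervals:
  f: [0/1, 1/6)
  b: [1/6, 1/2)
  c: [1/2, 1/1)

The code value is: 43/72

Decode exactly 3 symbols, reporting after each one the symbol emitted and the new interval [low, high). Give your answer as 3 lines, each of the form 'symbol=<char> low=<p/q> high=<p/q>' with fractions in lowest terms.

Answer: symbol=c low=1/2 high=1/1
symbol=b low=7/12 high=3/4
symbol=f low=7/12 high=11/18

Derivation:
Step 1: interval [0/1, 1/1), width = 1/1 - 0/1 = 1/1
  'f': [0/1 + 1/1*0/1, 0/1 + 1/1*1/6) = [0/1, 1/6)
  'b': [0/1 + 1/1*1/6, 0/1 + 1/1*1/2) = [1/6, 1/2)
  'c': [0/1 + 1/1*1/2, 0/1 + 1/1*1/1) = [1/2, 1/1) <- contains code 43/72
  emit 'c', narrow to [1/2, 1/1)
Step 2: interval [1/2, 1/1), width = 1/1 - 1/2 = 1/2
  'f': [1/2 + 1/2*0/1, 1/2 + 1/2*1/6) = [1/2, 7/12)
  'b': [1/2 + 1/2*1/6, 1/2 + 1/2*1/2) = [7/12, 3/4) <- contains code 43/72
  'c': [1/2 + 1/2*1/2, 1/2 + 1/2*1/1) = [3/4, 1/1)
  emit 'b', narrow to [7/12, 3/4)
Step 3: interval [7/12, 3/4), width = 3/4 - 7/12 = 1/6
  'f': [7/12 + 1/6*0/1, 7/12 + 1/6*1/6) = [7/12, 11/18) <- contains code 43/72
  'b': [7/12 + 1/6*1/6, 7/12 + 1/6*1/2) = [11/18, 2/3)
  'c': [7/12 + 1/6*1/2, 7/12 + 1/6*1/1) = [2/3, 3/4)
  emit 'f', narrow to [7/12, 11/18)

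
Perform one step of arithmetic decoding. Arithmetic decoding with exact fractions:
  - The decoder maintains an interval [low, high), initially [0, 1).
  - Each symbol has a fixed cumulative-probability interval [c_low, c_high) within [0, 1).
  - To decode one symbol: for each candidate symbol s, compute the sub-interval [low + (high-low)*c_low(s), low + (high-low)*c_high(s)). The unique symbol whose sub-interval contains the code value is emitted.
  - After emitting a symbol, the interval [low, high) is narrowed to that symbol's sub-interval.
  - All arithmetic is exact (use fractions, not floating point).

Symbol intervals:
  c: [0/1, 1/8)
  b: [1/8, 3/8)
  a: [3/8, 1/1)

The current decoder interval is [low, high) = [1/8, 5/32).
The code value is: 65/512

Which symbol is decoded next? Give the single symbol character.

Interval width = high − low = 5/32 − 1/8 = 1/32
Scaled code = (code − low) / width = (65/512 − 1/8) / 1/32 = 1/16
  c: [0/1, 1/8) ← scaled code falls here ✓
  b: [1/8, 3/8) 
  a: [3/8, 1/1) 

Answer: c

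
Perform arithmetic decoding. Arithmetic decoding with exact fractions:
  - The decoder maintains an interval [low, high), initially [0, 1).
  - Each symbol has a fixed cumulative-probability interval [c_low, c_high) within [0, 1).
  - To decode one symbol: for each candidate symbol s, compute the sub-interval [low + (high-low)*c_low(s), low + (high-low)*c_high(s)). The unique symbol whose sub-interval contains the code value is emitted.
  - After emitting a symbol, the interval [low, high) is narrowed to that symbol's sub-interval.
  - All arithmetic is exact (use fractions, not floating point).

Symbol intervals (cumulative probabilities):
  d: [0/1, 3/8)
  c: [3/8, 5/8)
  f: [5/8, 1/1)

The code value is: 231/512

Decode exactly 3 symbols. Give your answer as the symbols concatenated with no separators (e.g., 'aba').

Step 1: interval [0/1, 1/1), width = 1/1 - 0/1 = 1/1
  'd': [0/1 + 1/1*0/1, 0/1 + 1/1*3/8) = [0/1, 3/8)
  'c': [0/1 + 1/1*3/8, 0/1 + 1/1*5/8) = [3/8, 5/8) <- contains code 231/512
  'f': [0/1 + 1/1*5/8, 0/1 + 1/1*1/1) = [5/8, 1/1)
  emit 'c', narrow to [3/8, 5/8)
Step 2: interval [3/8, 5/8), width = 5/8 - 3/8 = 1/4
  'd': [3/8 + 1/4*0/1, 3/8 + 1/4*3/8) = [3/8, 15/32) <- contains code 231/512
  'c': [3/8 + 1/4*3/8, 3/8 + 1/4*5/8) = [15/32, 17/32)
  'f': [3/8 + 1/4*5/8, 3/8 + 1/4*1/1) = [17/32, 5/8)
  emit 'd', narrow to [3/8, 15/32)
Step 3: interval [3/8, 15/32), width = 15/32 - 3/8 = 3/32
  'd': [3/8 + 3/32*0/1, 3/8 + 3/32*3/8) = [3/8, 105/256)
  'c': [3/8 + 3/32*3/8, 3/8 + 3/32*5/8) = [105/256, 111/256)
  'f': [3/8 + 3/32*5/8, 3/8 + 3/32*1/1) = [111/256, 15/32) <- contains code 231/512
  emit 'f', narrow to [111/256, 15/32)

Answer: cdf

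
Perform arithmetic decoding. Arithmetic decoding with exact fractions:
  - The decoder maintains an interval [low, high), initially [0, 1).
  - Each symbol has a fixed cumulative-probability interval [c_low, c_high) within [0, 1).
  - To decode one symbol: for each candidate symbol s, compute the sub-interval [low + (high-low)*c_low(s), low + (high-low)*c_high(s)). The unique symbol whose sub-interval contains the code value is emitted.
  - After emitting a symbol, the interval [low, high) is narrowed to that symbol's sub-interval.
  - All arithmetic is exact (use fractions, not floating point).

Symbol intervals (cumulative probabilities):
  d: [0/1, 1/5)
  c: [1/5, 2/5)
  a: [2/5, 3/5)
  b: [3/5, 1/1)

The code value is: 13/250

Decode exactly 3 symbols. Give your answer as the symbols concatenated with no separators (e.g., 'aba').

Answer: dcc

Derivation:
Step 1: interval [0/1, 1/1), width = 1/1 - 0/1 = 1/1
  'd': [0/1 + 1/1*0/1, 0/1 + 1/1*1/5) = [0/1, 1/5) <- contains code 13/250
  'c': [0/1 + 1/1*1/5, 0/1 + 1/1*2/5) = [1/5, 2/5)
  'a': [0/1 + 1/1*2/5, 0/1 + 1/1*3/5) = [2/5, 3/5)
  'b': [0/1 + 1/1*3/5, 0/1 + 1/1*1/1) = [3/5, 1/1)
  emit 'd', narrow to [0/1, 1/5)
Step 2: interval [0/1, 1/5), width = 1/5 - 0/1 = 1/5
  'd': [0/1 + 1/5*0/1, 0/1 + 1/5*1/5) = [0/1, 1/25)
  'c': [0/1 + 1/5*1/5, 0/1 + 1/5*2/5) = [1/25, 2/25) <- contains code 13/250
  'a': [0/1 + 1/5*2/5, 0/1 + 1/5*3/5) = [2/25, 3/25)
  'b': [0/1 + 1/5*3/5, 0/1 + 1/5*1/1) = [3/25, 1/5)
  emit 'c', narrow to [1/25, 2/25)
Step 3: interval [1/25, 2/25), width = 2/25 - 1/25 = 1/25
  'd': [1/25 + 1/25*0/1, 1/25 + 1/25*1/5) = [1/25, 6/125)
  'c': [1/25 + 1/25*1/5, 1/25 + 1/25*2/5) = [6/125, 7/125) <- contains code 13/250
  'a': [1/25 + 1/25*2/5, 1/25 + 1/25*3/5) = [7/125, 8/125)
  'b': [1/25 + 1/25*3/5, 1/25 + 1/25*1/1) = [8/125, 2/25)
  emit 'c', narrow to [6/125, 7/125)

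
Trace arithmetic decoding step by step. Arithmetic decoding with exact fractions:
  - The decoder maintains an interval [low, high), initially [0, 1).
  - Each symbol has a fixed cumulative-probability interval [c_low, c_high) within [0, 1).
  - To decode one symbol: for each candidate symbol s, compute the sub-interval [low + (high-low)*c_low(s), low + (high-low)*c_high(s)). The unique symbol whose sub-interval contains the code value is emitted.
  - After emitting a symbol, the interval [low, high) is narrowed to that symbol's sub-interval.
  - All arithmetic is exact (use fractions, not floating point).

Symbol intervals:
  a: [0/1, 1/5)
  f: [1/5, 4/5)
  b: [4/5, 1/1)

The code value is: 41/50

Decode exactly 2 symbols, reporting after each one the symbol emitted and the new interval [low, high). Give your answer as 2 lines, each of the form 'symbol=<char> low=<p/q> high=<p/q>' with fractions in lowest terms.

Answer: symbol=b low=4/5 high=1/1
symbol=a low=4/5 high=21/25

Derivation:
Step 1: interval [0/1, 1/1), width = 1/1 - 0/1 = 1/1
  'a': [0/1 + 1/1*0/1, 0/1 + 1/1*1/5) = [0/1, 1/5)
  'f': [0/1 + 1/1*1/5, 0/1 + 1/1*4/5) = [1/5, 4/5)
  'b': [0/1 + 1/1*4/5, 0/1 + 1/1*1/1) = [4/5, 1/1) <- contains code 41/50
  emit 'b', narrow to [4/5, 1/1)
Step 2: interval [4/5, 1/1), width = 1/1 - 4/5 = 1/5
  'a': [4/5 + 1/5*0/1, 4/5 + 1/5*1/5) = [4/5, 21/25) <- contains code 41/50
  'f': [4/5 + 1/5*1/5, 4/5 + 1/5*4/5) = [21/25, 24/25)
  'b': [4/5 + 1/5*4/5, 4/5 + 1/5*1/1) = [24/25, 1/1)
  emit 'a', narrow to [4/5, 21/25)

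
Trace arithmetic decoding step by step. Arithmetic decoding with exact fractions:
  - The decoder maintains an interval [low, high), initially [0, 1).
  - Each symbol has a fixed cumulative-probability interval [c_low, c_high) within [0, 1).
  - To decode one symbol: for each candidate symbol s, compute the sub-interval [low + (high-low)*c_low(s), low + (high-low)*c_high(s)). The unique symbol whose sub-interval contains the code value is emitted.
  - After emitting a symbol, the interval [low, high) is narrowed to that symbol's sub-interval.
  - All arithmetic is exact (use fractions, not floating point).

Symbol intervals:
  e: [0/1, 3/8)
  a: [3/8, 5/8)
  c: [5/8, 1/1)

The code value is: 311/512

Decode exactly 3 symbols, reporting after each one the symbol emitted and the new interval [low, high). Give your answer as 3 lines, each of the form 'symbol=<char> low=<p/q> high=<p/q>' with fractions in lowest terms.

Answer: symbol=a low=3/8 high=5/8
symbol=c low=17/32 high=5/8
symbol=c low=151/256 high=5/8

Derivation:
Step 1: interval [0/1, 1/1), width = 1/1 - 0/1 = 1/1
  'e': [0/1 + 1/1*0/1, 0/1 + 1/1*3/8) = [0/1, 3/8)
  'a': [0/1 + 1/1*3/8, 0/1 + 1/1*5/8) = [3/8, 5/8) <- contains code 311/512
  'c': [0/1 + 1/1*5/8, 0/1 + 1/1*1/1) = [5/8, 1/1)
  emit 'a', narrow to [3/8, 5/8)
Step 2: interval [3/8, 5/8), width = 5/8 - 3/8 = 1/4
  'e': [3/8 + 1/4*0/1, 3/8 + 1/4*3/8) = [3/8, 15/32)
  'a': [3/8 + 1/4*3/8, 3/8 + 1/4*5/8) = [15/32, 17/32)
  'c': [3/8 + 1/4*5/8, 3/8 + 1/4*1/1) = [17/32, 5/8) <- contains code 311/512
  emit 'c', narrow to [17/32, 5/8)
Step 3: interval [17/32, 5/8), width = 5/8 - 17/32 = 3/32
  'e': [17/32 + 3/32*0/1, 17/32 + 3/32*3/8) = [17/32, 145/256)
  'a': [17/32 + 3/32*3/8, 17/32 + 3/32*5/8) = [145/256, 151/256)
  'c': [17/32 + 3/32*5/8, 17/32 + 3/32*1/1) = [151/256, 5/8) <- contains code 311/512
  emit 'c', narrow to [151/256, 5/8)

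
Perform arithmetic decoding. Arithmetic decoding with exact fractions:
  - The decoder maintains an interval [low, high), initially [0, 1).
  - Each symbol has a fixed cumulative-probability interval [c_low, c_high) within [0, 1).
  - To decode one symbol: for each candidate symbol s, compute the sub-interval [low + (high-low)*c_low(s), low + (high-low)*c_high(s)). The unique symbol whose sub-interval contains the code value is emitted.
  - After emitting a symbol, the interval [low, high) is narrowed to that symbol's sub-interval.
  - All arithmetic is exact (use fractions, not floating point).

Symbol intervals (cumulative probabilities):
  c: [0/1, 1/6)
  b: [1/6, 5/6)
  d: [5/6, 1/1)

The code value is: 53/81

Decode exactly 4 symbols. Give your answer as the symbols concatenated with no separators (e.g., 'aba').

Answer: bbdc

Derivation:
Step 1: interval [0/1, 1/1), width = 1/1 - 0/1 = 1/1
  'c': [0/1 + 1/1*0/1, 0/1 + 1/1*1/6) = [0/1, 1/6)
  'b': [0/1 + 1/1*1/6, 0/1 + 1/1*5/6) = [1/6, 5/6) <- contains code 53/81
  'd': [0/1 + 1/1*5/6, 0/1 + 1/1*1/1) = [5/6, 1/1)
  emit 'b', narrow to [1/6, 5/6)
Step 2: interval [1/6, 5/6), width = 5/6 - 1/6 = 2/3
  'c': [1/6 + 2/3*0/1, 1/6 + 2/3*1/6) = [1/6, 5/18)
  'b': [1/6 + 2/3*1/6, 1/6 + 2/3*5/6) = [5/18, 13/18) <- contains code 53/81
  'd': [1/6 + 2/3*5/6, 1/6 + 2/3*1/1) = [13/18, 5/6)
  emit 'b', narrow to [5/18, 13/18)
Step 3: interval [5/18, 13/18), width = 13/18 - 5/18 = 4/9
  'c': [5/18 + 4/9*0/1, 5/18 + 4/9*1/6) = [5/18, 19/54)
  'b': [5/18 + 4/9*1/6, 5/18 + 4/9*5/6) = [19/54, 35/54)
  'd': [5/18 + 4/9*5/6, 5/18 + 4/9*1/1) = [35/54, 13/18) <- contains code 53/81
  emit 'd', narrow to [35/54, 13/18)
Step 4: interval [35/54, 13/18), width = 13/18 - 35/54 = 2/27
  'c': [35/54 + 2/27*0/1, 35/54 + 2/27*1/6) = [35/54, 107/162) <- contains code 53/81
  'b': [35/54 + 2/27*1/6, 35/54 + 2/27*5/6) = [107/162, 115/162)
  'd': [35/54 + 2/27*5/6, 35/54 + 2/27*1/1) = [115/162, 13/18)
  emit 'c', narrow to [35/54, 107/162)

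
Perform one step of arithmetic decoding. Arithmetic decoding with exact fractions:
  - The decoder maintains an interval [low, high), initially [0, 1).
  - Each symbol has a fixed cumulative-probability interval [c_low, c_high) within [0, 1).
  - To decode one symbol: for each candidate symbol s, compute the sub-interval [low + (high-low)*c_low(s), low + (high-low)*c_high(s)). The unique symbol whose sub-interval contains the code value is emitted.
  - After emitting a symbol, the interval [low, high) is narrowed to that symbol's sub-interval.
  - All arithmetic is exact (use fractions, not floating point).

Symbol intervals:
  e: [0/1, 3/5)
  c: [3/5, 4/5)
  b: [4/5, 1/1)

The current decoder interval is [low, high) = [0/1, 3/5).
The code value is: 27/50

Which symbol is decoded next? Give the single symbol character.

Answer: b

Derivation:
Interval width = high − low = 3/5 − 0/1 = 3/5
Scaled code = (code − low) / width = (27/50 − 0/1) / 3/5 = 9/10
  e: [0/1, 3/5) 
  c: [3/5, 4/5) 
  b: [4/5, 1/1) ← scaled code falls here ✓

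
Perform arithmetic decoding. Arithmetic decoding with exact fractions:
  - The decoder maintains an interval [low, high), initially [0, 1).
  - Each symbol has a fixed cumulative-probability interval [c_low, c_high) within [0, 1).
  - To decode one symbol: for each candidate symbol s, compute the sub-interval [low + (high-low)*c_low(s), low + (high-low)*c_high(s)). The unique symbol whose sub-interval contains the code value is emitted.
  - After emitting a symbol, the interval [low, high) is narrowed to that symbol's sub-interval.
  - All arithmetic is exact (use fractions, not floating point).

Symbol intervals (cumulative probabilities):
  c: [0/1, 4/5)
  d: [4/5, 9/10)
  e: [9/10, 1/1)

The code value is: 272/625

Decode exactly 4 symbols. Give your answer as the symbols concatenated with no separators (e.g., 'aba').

Answer: cccd

Derivation:
Step 1: interval [0/1, 1/1), width = 1/1 - 0/1 = 1/1
  'c': [0/1 + 1/1*0/1, 0/1 + 1/1*4/5) = [0/1, 4/5) <- contains code 272/625
  'd': [0/1 + 1/1*4/5, 0/1 + 1/1*9/10) = [4/5, 9/10)
  'e': [0/1 + 1/1*9/10, 0/1 + 1/1*1/1) = [9/10, 1/1)
  emit 'c', narrow to [0/1, 4/5)
Step 2: interval [0/1, 4/5), width = 4/5 - 0/1 = 4/5
  'c': [0/1 + 4/5*0/1, 0/1 + 4/5*4/5) = [0/1, 16/25) <- contains code 272/625
  'd': [0/1 + 4/5*4/5, 0/1 + 4/5*9/10) = [16/25, 18/25)
  'e': [0/1 + 4/5*9/10, 0/1 + 4/5*1/1) = [18/25, 4/5)
  emit 'c', narrow to [0/1, 16/25)
Step 3: interval [0/1, 16/25), width = 16/25 - 0/1 = 16/25
  'c': [0/1 + 16/25*0/1, 0/1 + 16/25*4/5) = [0/1, 64/125) <- contains code 272/625
  'd': [0/1 + 16/25*4/5, 0/1 + 16/25*9/10) = [64/125, 72/125)
  'e': [0/1 + 16/25*9/10, 0/1 + 16/25*1/1) = [72/125, 16/25)
  emit 'c', narrow to [0/1, 64/125)
Step 4: interval [0/1, 64/125), width = 64/125 - 0/1 = 64/125
  'c': [0/1 + 64/125*0/1, 0/1 + 64/125*4/5) = [0/1, 256/625)
  'd': [0/1 + 64/125*4/5, 0/1 + 64/125*9/10) = [256/625, 288/625) <- contains code 272/625
  'e': [0/1 + 64/125*9/10, 0/1 + 64/125*1/1) = [288/625, 64/125)
  emit 'd', narrow to [256/625, 288/625)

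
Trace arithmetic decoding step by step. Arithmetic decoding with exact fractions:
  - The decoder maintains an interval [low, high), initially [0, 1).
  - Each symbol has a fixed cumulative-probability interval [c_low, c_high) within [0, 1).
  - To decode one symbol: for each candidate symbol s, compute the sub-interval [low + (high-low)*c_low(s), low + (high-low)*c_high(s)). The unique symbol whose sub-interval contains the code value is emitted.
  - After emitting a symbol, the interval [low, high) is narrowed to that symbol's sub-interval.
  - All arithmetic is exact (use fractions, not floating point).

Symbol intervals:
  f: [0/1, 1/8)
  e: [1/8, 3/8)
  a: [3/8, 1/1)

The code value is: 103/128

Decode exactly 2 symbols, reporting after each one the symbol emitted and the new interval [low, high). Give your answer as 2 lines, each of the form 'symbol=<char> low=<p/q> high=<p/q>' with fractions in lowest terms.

Answer: symbol=a low=3/8 high=1/1
symbol=a low=39/64 high=1/1

Derivation:
Step 1: interval [0/1, 1/1), width = 1/1 - 0/1 = 1/1
  'f': [0/1 + 1/1*0/1, 0/1 + 1/1*1/8) = [0/1, 1/8)
  'e': [0/1 + 1/1*1/8, 0/1 + 1/1*3/8) = [1/8, 3/8)
  'a': [0/1 + 1/1*3/8, 0/1 + 1/1*1/1) = [3/8, 1/1) <- contains code 103/128
  emit 'a', narrow to [3/8, 1/1)
Step 2: interval [3/8, 1/1), width = 1/1 - 3/8 = 5/8
  'f': [3/8 + 5/8*0/1, 3/8 + 5/8*1/8) = [3/8, 29/64)
  'e': [3/8 + 5/8*1/8, 3/8 + 5/8*3/8) = [29/64, 39/64)
  'a': [3/8 + 5/8*3/8, 3/8 + 5/8*1/1) = [39/64, 1/1) <- contains code 103/128
  emit 'a', narrow to [39/64, 1/1)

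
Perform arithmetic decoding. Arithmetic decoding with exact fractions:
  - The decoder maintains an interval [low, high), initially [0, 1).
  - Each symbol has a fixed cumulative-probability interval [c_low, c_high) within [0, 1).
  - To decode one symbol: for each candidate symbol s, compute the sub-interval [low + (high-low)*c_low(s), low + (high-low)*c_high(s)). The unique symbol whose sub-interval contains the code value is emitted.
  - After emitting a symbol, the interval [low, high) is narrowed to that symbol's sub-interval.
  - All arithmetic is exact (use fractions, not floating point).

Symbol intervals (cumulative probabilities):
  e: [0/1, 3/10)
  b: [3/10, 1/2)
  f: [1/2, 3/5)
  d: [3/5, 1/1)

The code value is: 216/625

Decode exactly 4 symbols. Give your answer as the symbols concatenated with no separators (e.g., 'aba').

Answer: bedb

Derivation:
Step 1: interval [0/1, 1/1), width = 1/1 - 0/1 = 1/1
  'e': [0/1 + 1/1*0/1, 0/1 + 1/1*3/10) = [0/1, 3/10)
  'b': [0/1 + 1/1*3/10, 0/1 + 1/1*1/2) = [3/10, 1/2) <- contains code 216/625
  'f': [0/1 + 1/1*1/2, 0/1 + 1/1*3/5) = [1/2, 3/5)
  'd': [0/1 + 1/1*3/5, 0/1 + 1/1*1/1) = [3/5, 1/1)
  emit 'b', narrow to [3/10, 1/2)
Step 2: interval [3/10, 1/2), width = 1/2 - 3/10 = 1/5
  'e': [3/10 + 1/5*0/1, 3/10 + 1/5*3/10) = [3/10, 9/25) <- contains code 216/625
  'b': [3/10 + 1/5*3/10, 3/10 + 1/5*1/2) = [9/25, 2/5)
  'f': [3/10 + 1/5*1/2, 3/10 + 1/5*3/5) = [2/5, 21/50)
  'd': [3/10 + 1/5*3/5, 3/10 + 1/5*1/1) = [21/50, 1/2)
  emit 'e', narrow to [3/10, 9/25)
Step 3: interval [3/10, 9/25), width = 9/25 - 3/10 = 3/50
  'e': [3/10 + 3/50*0/1, 3/10 + 3/50*3/10) = [3/10, 159/500)
  'b': [3/10 + 3/50*3/10, 3/10 + 3/50*1/2) = [159/500, 33/100)
  'f': [3/10 + 3/50*1/2, 3/10 + 3/50*3/5) = [33/100, 42/125)
  'd': [3/10 + 3/50*3/5, 3/10 + 3/50*1/1) = [42/125, 9/25) <- contains code 216/625
  emit 'd', narrow to [42/125, 9/25)
Step 4: interval [42/125, 9/25), width = 9/25 - 42/125 = 3/125
  'e': [42/125 + 3/125*0/1, 42/125 + 3/125*3/10) = [42/125, 429/1250)
  'b': [42/125 + 3/125*3/10, 42/125 + 3/125*1/2) = [429/1250, 87/250) <- contains code 216/625
  'f': [42/125 + 3/125*1/2, 42/125 + 3/125*3/5) = [87/250, 219/625)
  'd': [42/125 + 3/125*3/5, 42/125 + 3/125*1/1) = [219/625, 9/25)
  emit 'b', narrow to [429/1250, 87/250)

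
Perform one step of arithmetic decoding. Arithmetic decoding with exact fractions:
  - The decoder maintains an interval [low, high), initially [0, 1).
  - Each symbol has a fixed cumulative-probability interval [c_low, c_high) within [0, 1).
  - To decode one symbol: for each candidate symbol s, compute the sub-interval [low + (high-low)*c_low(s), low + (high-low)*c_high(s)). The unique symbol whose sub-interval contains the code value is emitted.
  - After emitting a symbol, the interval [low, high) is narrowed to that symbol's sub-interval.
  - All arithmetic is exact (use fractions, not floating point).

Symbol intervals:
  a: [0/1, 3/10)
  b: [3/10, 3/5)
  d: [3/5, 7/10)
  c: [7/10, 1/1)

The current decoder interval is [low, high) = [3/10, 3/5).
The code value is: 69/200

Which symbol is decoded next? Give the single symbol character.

Interval width = high − low = 3/5 − 3/10 = 3/10
Scaled code = (code − low) / width = (69/200 − 3/10) / 3/10 = 3/20
  a: [0/1, 3/10) ← scaled code falls here ✓
  b: [3/10, 3/5) 
  d: [3/5, 7/10) 
  c: [7/10, 1/1) 

Answer: a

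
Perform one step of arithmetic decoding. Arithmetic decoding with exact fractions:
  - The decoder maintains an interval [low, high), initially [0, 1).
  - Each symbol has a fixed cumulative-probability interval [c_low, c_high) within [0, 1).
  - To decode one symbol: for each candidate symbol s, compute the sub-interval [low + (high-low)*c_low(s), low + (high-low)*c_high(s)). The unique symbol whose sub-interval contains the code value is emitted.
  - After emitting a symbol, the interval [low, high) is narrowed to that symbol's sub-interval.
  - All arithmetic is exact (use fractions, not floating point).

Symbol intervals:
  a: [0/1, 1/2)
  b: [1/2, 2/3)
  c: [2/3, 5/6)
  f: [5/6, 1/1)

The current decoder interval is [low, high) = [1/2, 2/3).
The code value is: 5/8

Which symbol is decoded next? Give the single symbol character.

Interval width = high − low = 2/3 − 1/2 = 1/6
Scaled code = (code − low) / width = (5/8 − 1/2) / 1/6 = 3/4
  a: [0/1, 1/2) 
  b: [1/2, 2/3) 
  c: [2/3, 5/6) ← scaled code falls here ✓
  f: [5/6, 1/1) 

Answer: c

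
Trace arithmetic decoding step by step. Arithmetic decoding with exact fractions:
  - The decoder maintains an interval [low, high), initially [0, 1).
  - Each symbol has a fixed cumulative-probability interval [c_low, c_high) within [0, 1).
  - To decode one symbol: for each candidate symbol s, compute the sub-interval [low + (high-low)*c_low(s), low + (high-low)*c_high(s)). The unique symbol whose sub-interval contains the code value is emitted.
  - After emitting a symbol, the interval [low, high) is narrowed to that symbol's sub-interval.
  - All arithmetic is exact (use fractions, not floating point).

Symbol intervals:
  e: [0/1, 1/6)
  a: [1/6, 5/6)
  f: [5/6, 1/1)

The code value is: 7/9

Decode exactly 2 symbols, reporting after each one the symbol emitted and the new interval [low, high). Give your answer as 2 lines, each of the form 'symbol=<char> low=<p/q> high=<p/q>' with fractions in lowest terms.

Step 1: interval [0/1, 1/1), width = 1/1 - 0/1 = 1/1
  'e': [0/1 + 1/1*0/1, 0/1 + 1/1*1/6) = [0/1, 1/6)
  'a': [0/1 + 1/1*1/6, 0/1 + 1/1*5/6) = [1/6, 5/6) <- contains code 7/9
  'f': [0/1 + 1/1*5/6, 0/1 + 1/1*1/1) = [5/6, 1/1)
  emit 'a', narrow to [1/6, 5/6)
Step 2: interval [1/6, 5/6), width = 5/6 - 1/6 = 2/3
  'e': [1/6 + 2/3*0/1, 1/6 + 2/3*1/6) = [1/6, 5/18)
  'a': [1/6 + 2/3*1/6, 1/6 + 2/3*5/6) = [5/18, 13/18)
  'f': [1/6 + 2/3*5/6, 1/6 + 2/3*1/1) = [13/18, 5/6) <- contains code 7/9
  emit 'f', narrow to [13/18, 5/6)

Answer: symbol=a low=1/6 high=5/6
symbol=f low=13/18 high=5/6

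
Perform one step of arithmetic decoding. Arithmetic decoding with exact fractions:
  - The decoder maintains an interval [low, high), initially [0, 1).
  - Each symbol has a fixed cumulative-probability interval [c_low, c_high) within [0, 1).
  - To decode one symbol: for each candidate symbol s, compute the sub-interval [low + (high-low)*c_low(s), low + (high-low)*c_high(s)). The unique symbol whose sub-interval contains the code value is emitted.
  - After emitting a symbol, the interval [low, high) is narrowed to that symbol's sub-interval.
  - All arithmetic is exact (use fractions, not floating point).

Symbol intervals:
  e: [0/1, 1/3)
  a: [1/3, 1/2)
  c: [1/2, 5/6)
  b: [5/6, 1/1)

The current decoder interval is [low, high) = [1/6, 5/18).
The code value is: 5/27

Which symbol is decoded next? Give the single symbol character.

Interval width = high − low = 5/18 − 1/6 = 1/9
Scaled code = (code − low) / width = (5/27 − 1/6) / 1/9 = 1/6
  e: [0/1, 1/3) ← scaled code falls here ✓
  a: [1/3, 1/2) 
  c: [1/2, 5/6) 
  b: [5/6, 1/1) 

Answer: e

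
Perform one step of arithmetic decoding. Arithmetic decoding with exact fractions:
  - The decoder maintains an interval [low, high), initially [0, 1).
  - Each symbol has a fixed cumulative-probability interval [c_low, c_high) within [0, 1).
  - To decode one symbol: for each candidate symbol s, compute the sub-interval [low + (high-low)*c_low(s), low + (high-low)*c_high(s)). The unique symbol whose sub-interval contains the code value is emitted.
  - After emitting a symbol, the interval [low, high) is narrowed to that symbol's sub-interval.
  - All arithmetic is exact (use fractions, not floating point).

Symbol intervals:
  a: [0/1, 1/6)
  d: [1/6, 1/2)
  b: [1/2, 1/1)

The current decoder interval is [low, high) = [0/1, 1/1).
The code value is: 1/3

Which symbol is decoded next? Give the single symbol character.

Answer: d

Derivation:
Interval width = high − low = 1/1 − 0/1 = 1/1
Scaled code = (code − low) / width = (1/3 − 0/1) / 1/1 = 1/3
  a: [0/1, 1/6) 
  d: [1/6, 1/2) ← scaled code falls here ✓
  b: [1/2, 1/1) 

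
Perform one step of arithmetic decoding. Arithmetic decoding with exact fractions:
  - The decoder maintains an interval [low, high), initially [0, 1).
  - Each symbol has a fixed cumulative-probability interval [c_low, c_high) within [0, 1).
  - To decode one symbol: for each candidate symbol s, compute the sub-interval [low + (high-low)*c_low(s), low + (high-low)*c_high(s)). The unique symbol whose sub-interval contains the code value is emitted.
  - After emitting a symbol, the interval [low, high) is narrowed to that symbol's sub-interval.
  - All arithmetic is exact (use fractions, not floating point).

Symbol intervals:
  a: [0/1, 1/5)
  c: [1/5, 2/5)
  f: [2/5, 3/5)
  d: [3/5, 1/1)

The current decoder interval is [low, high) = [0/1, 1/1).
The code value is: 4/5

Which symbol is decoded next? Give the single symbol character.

Interval width = high − low = 1/1 − 0/1 = 1/1
Scaled code = (code − low) / width = (4/5 − 0/1) / 1/1 = 4/5
  a: [0/1, 1/5) 
  c: [1/5, 2/5) 
  f: [2/5, 3/5) 
  d: [3/5, 1/1) ← scaled code falls here ✓

Answer: d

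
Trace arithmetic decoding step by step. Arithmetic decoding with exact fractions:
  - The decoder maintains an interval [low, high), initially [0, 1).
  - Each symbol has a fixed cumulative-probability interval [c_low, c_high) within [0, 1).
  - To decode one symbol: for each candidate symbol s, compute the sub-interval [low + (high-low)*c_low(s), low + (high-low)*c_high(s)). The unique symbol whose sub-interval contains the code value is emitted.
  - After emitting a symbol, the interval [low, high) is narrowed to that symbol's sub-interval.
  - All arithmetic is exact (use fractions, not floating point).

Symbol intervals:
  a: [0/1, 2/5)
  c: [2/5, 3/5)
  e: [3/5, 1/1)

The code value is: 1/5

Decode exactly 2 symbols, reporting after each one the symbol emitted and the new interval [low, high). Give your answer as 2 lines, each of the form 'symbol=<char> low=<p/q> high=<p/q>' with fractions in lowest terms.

Step 1: interval [0/1, 1/1), width = 1/1 - 0/1 = 1/1
  'a': [0/1 + 1/1*0/1, 0/1 + 1/1*2/5) = [0/1, 2/5) <- contains code 1/5
  'c': [0/1 + 1/1*2/5, 0/1 + 1/1*3/5) = [2/5, 3/5)
  'e': [0/1 + 1/1*3/5, 0/1 + 1/1*1/1) = [3/5, 1/1)
  emit 'a', narrow to [0/1, 2/5)
Step 2: interval [0/1, 2/5), width = 2/5 - 0/1 = 2/5
  'a': [0/1 + 2/5*0/1, 0/1 + 2/5*2/5) = [0/1, 4/25)
  'c': [0/1 + 2/5*2/5, 0/1 + 2/5*3/5) = [4/25, 6/25) <- contains code 1/5
  'e': [0/1 + 2/5*3/5, 0/1 + 2/5*1/1) = [6/25, 2/5)
  emit 'c', narrow to [4/25, 6/25)

Answer: symbol=a low=0/1 high=2/5
symbol=c low=4/25 high=6/25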